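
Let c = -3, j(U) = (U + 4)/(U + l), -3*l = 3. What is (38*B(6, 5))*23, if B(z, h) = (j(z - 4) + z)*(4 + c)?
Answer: 10488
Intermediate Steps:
l = -1 (l = -⅓*3 = -1)
j(U) = (4 + U)/(-1 + U) (j(U) = (U + 4)/(U - 1) = (4 + U)/(-1 + U))
B(z, h) = z + z/(-5 + z) (B(z, h) = ((4 + (z - 4))/(-1 + (z - 4)) + z)*(4 - 3) = ((4 + (-4 + z))/(-1 + (-4 + z)) + z)*1 = (z/(-5 + z) + z)*1 = (z + z/(-5 + z))*1 = z + z/(-5 + z))
(38*B(6, 5))*23 = (38*(6*(-4 + 6)/(-5 + 6)))*23 = (38*(6*2/1))*23 = (38*(6*1*2))*23 = (38*12)*23 = 456*23 = 10488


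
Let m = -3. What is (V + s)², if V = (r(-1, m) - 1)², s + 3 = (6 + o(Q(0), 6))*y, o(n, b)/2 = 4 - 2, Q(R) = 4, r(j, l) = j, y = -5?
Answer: 2401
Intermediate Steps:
o(n, b) = 4 (o(n, b) = 2*(4 - 2) = 2*2 = 4)
s = -53 (s = -3 + (6 + 4)*(-5) = -3 + 10*(-5) = -3 - 50 = -53)
V = 4 (V = (-1 - 1)² = (-2)² = 4)
(V + s)² = (4 - 53)² = (-49)² = 2401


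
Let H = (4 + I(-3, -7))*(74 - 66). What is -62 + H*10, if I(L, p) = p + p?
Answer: -862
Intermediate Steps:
I(L, p) = 2*p
H = -80 (H = (4 + 2*(-7))*(74 - 66) = (4 - 14)*8 = -10*8 = -80)
-62 + H*10 = -62 - 80*10 = -62 - 800 = -862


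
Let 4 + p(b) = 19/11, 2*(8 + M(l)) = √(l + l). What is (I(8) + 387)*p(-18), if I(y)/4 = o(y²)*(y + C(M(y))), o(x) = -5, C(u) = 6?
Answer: -2675/11 ≈ -243.18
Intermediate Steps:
M(l) = -8 + √2*√l/2 (M(l) = -8 + √(l + l)/2 = -8 + √(2*l)/2 = -8 + (√2*√l)/2 = -8 + √2*√l/2)
I(y) = -120 - 20*y (I(y) = 4*(-5*(y + 6)) = 4*(-5*(6 + y)) = 4*(-30 - 5*y) = -120 - 20*y)
p(b) = -25/11 (p(b) = -4 + 19/11 = -25/11)
(I(8) + 387)*p(-18) = ((-120 - 20*8) + 387)*(-25/11) = ((-120 - 160) + 387)*(-25/11) = (-280 + 387)*(-25/11) = 107*(-25/11) = -2675/11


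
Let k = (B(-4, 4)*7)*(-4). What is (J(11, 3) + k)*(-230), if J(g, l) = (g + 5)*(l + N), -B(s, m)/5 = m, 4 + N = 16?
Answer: -184000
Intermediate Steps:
N = 12 (N = -4 + 16 = 12)
B(s, m) = -5*m
k = 560 (k = (-5*4*7)*(-4) = -20*7*(-4) = -140*(-4) = 560)
J(g, l) = (5 + g)*(12 + l) (J(g, l) = (g + 5)*(l + 12) = (5 + g)*(12 + l))
(J(11, 3) + k)*(-230) = ((60 + 5*3 + 12*11 + 11*3) + 560)*(-230) = ((60 + 15 + 132 + 33) + 560)*(-230) = (240 + 560)*(-230) = 800*(-230) = -184000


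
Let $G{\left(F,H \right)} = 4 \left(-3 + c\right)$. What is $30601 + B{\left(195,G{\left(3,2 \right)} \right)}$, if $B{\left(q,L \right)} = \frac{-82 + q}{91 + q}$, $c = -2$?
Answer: $\frac{8751999}{286} \approx 30601.0$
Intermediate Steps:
$G{\left(F,H \right)} = -20$ ($G{\left(F,H \right)} = 4 \left(-3 - 2\right) = 4 \left(-5\right) = -20$)
$B{\left(q,L \right)} = \frac{-82 + q}{91 + q}$
$30601 + B{\left(195,G{\left(3,2 \right)} \right)} = 30601 + \frac{-82 + 195}{91 + 195} = 30601 + \frac{1}{286} \cdot 113 = 30601 + \frac{113}{286} = \frac{8751999}{286}$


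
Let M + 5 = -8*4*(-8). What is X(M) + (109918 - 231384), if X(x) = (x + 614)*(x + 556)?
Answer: 576589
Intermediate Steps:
M = 251 (M = -5 - 8*4*(-8) = -5 - 32*(-8) = -5 + 256 = 251)
X(x) = (556 + x)*(614 + x) (X(x) = (614 + x)*(556 + x) = (556 + x)*(614 + x))
X(M) + (109918 - 231384) = (341384 + 251² + 1170*251) + (109918 - 231384) = (341384 + 63001 + 293670) - 121466 = 698055 - 121466 = 576589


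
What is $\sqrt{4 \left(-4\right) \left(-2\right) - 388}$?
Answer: $2 i \sqrt{89} \approx 18.868 i$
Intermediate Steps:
$\sqrt{4 \left(-4\right) \left(-2\right) - 388} = \sqrt{\left(-16\right) \left(-2\right) - 388} = \sqrt{32 - 388} = \sqrt{-356} = 2 i \sqrt{89}$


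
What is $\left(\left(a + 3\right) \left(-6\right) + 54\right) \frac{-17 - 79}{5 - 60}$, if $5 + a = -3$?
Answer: $\frac{8064}{55} \approx 146.62$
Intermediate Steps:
$a = -8$ ($a = -5 - 3 = -8$)
$\left(\left(a + 3\right) \left(-6\right) + 54\right) \frac{-17 - 79}{5 - 60} = \left(\left(-8 + 3\right) \left(-6\right) + 54\right) \frac{-17 - 79}{5 - 60} = \left(\left(-5\right) \left(-6\right) + 54\right) \left(- \frac{96}{-55}\right) = \left(30 + 54\right) \left(\left(-96\right) \left(- \frac{1}{55}\right)\right) = 84 \cdot \frac{96}{55} = \frac{8064}{55}$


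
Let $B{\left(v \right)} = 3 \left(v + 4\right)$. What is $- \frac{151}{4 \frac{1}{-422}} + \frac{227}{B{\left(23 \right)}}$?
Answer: $\frac{2581195}{162} \approx 15933.0$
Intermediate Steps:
$B{\left(v \right)} = 12 + 3 v$ ($B{\left(v \right)} = 3 \left(4 + v\right) = 12 + 3 v$)
$- \frac{151}{4 \frac{1}{-422}} + \frac{227}{B{\left(23 \right)}} = - \frac{151}{4 \frac{1}{-422}} + \frac{227}{12 + 3 \cdot 23} = - \frac{151}{4 \left(- \frac{1}{422}\right)} + \frac{227}{12 + 69} = - \frac{151}{- \frac{2}{211}} + \frac{227}{81} = \left(-151\right) \left(- \frac{211}{2}\right) + 227 \cdot \frac{1}{81} = \frac{31861}{2} + \frac{227}{81} = \frac{2581195}{162}$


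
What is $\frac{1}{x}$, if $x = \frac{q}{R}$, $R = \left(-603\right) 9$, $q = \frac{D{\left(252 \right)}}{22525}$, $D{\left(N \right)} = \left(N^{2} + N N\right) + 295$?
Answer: $- \frac{122243175}{127303} \approx -960.25$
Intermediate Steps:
$D{\left(N \right)} = 295 + 2 N^{2}$ ($D{\left(N \right)} = \left(N^{2} + N^{2}\right) + 295 = 2 N^{2} + 295 = 295 + 2 N^{2}$)
$q = \frac{127303}{22525}$ ($q = \frac{295 + 2 \cdot 252^{2}}{22525} = \left(295 + 2 \cdot 63504\right) \frac{1}{22525} = \left(295 + 127008\right) \frac{1}{22525} = 127303 \cdot \frac{1}{22525} = \frac{127303}{22525} \approx 5.6516$)
$R = -5427$
$x = - \frac{127303}{122243175}$ ($x = \frac{127303}{22525 \left(-5427\right)} = \frac{127303}{22525} \left(- \frac{1}{5427}\right) = - \frac{127303}{122243175} \approx -0.0010414$)
$\frac{1}{x} = \frac{1}{- \frac{127303}{122243175}} = - \frac{122243175}{127303}$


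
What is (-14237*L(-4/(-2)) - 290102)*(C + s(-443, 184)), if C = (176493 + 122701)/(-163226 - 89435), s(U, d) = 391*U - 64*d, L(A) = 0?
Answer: 13559310887772146/252661 ≈ 5.3666e+10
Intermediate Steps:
s(U, d) = -64*d + 391*U
C = -299194/252661 (C = 299194/(-252661) = 299194*(-1/252661) = -299194/252661 ≈ -1.1842)
(-14237*L(-4/(-2)) - 290102)*(C + s(-443, 184)) = (-14237*0 - 290102)*(-299194/252661 + (-64*184 + 391*(-443))) = (0 - 290102)*(-299194/252661 + (-11776 - 173213)) = -290102*(-299194/252661 - 184989) = -290102*(-46739804923/252661) = 13559310887772146/252661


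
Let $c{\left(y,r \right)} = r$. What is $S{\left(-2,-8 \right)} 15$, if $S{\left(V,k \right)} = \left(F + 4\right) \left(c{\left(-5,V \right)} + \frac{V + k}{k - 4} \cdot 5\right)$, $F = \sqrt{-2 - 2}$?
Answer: $130 + 65 i \approx 130.0 + 65.0 i$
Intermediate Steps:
$F = 2 i$ ($F = \sqrt{-4} = 2 i \approx 2.0 i$)
$S{\left(V,k \right)} = \left(4 + 2 i\right) \left(V + \frac{5 \left(V + k\right)}{-4 + k}\right)$ ($S{\left(V,k \right)} = \left(2 i + 4\right) \left(V + \frac{V + k}{k - 4} \cdot 5\right) = \left(4 + 2 i\right) \left(V + \frac{V + k}{-4 + k} 5\right) = \left(4 + 2 i\right) \left(V + \frac{5 \left(V + k\right)}{-4 + k}\right)$)
$S{\left(-2,-8 \right)} 15 = \frac{2 \left(2 + i\right) \left(-2 + 5 \left(-8\right) - -16\right)}{-4 - 8} \cdot 15 = \frac{2 \left(2 + i\right) \left(-2 - 40 + 16\right)}{-12} \cdot 15 = 2 \left(- \frac{1}{12}\right) \left(2 + i\right) \left(-26\right) 15 = \left(\frac{26}{3} + \frac{13 i}{3}\right) 15 = 130 + 65 i$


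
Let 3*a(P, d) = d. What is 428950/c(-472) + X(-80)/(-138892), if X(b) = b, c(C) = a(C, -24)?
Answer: -7447215345/138892 ≈ -53619.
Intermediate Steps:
a(P, d) = d/3
c(C) = -8 (c(C) = (1/3)*(-24) = -8)
428950/c(-472) + X(-80)/(-138892) = 428950/(-8) - 80/(-138892) = 428950*(-1/8) - 80*(-1/138892) = -214475/4 + 20/34723 = -7447215345/138892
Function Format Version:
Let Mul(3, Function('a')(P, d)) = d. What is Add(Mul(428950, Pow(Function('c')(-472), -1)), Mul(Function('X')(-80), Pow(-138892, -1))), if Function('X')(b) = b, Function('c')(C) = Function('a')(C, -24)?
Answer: Rational(-7447215345, 138892) ≈ -53619.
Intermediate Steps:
Function('a')(P, d) = Mul(Rational(1, 3), d)
Function('c')(C) = -8 (Function('c')(C) = Mul(Rational(1, 3), -24) = -8)
Add(Mul(428950, Pow(Function('c')(-472), -1)), Mul(Function('X')(-80), Pow(-138892, -1))) = Add(Mul(428950, Pow(-8, -1)), Mul(-80, Pow(-138892, -1))) = Add(Mul(428950, Rational(-1, 8)), Mul(-80, Rational(-1, 138892))) = Add(Rational(-214475, 4), Rational(20, 34723)) = Rational(-7447215345, 138892)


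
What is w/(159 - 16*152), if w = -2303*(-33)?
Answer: -75999/2273 ≈ -33.436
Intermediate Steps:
w = 75999
w/(159 - 16*152) = 75999/(159 - 16*152) = 75999/(159 - 2432) = 75999/(-2273) = 75999*(-1/2273) = -75999/2273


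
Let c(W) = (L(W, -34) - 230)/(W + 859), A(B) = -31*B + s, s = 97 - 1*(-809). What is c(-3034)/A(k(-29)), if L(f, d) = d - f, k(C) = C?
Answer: -554/785175 ≈ -0.00070558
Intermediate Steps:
s = 906 (s = 97 + 809 = 906)
A(B) = 906 - 31*B (A(B) = -31*B + 906 = 906 - 31*B)
c(W) = (-264 - W)/(859 + W) (c(W) = ((-34 - W) - 230)/(W + 859) = (-264 - W)/(859 + W))
c(-3034)/A(k(-29)) = ((-264 - 1*(-3034))/(859 - 3034))/(906 - 31*(-29)) = ((-264 + 3034)/(-2175))/(906 + 899) = -1/2175*2770/1805 = -554/435*1/1805 = -554/785175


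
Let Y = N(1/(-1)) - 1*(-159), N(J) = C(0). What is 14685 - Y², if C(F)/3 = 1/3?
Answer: -10915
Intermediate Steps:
C(F) = 1 (C(F) = 3/3 = 3*(⅓) = 1)
N(J) = 1
Y = 160 (Y = 1 - 1*(-159) = 1 + 159 = 160)
14685 - Y² = 14685 - 1*160² = 14685 - 1*25600 = 14685 - 25600 = -10915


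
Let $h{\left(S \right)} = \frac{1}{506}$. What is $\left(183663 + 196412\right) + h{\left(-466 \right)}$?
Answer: $\frac{192317951}{506} \approx 3.8008 \cdot 10^{5}$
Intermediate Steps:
$h{\left(S \right)} = \frac{1}{506}$
$\left(183663 + 196412\right) + h{\left(-466 \right)} = \left(183663 + 196412\right) + \frac{1}{506} = 380075 + \frac{1}{506} = \frac{192317951}{506}$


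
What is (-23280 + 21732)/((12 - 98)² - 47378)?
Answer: 774/19991 ≈ 0.038717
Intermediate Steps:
(-23280 + 21732)/((12 - 98)² - 47378) = -1548/((-86)² - 47378) = -1548/(7396 - 47378) = -1548/(-39982) = -1548*(-1/39982) = 774/19991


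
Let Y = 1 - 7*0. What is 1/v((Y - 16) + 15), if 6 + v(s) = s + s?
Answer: -⅙ ≈ -0.16667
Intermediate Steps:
Y = 1 (Y = 1 - 1*0 = 1 + 0 = 1)
v(s) = -6 + 2*s (v(s) = -6 + (s + s) = -6 + 2*s)
1/v((Y - 16) + 15) = 1/(-6 + 2*((1 - 16) + 15)) = 1/(-6 + 2*(-15 + 15)) = 1/(-6 + 2*0) = 1/(-6 + 0) = 1/(-6) = -⅙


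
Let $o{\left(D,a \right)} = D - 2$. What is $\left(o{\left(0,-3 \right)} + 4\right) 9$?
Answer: $18$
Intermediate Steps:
$o{\left(D,a \right)} = -2 + D$
$\left(o{\left(0,-3 \right)} + 4\right) 9 = \left(\left(-2 + 0\right) + 4\right) 9 = \left(-2 + 4\right) 9 = 2 \cdot 9 = 18$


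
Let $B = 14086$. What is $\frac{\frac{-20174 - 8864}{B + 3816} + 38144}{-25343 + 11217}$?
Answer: $- \frac{341412425}{126441826} \approx -2.7002$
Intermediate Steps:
$\frac{\frac{-20174 - 8864}{B + 3816} + 38144}{-25343 + 11217} = \frac{\frac{-20174 - 8864}{14086 + 3816} + 38144}{-25343 + 11217} = \frac{- \frac{29038}{17902} + 38144}{-14126} = \left(\left(-29038\right) \frac{1}{17902} + 38144\right) \left(- \frac{1}{14126}\right) = \left(- \frac{14519}{8951} + 38144\right) \left(- \frac{1}{14126}\right) = \frac{341412425}{8951} \left(- \frac{1}{14126}\right) = - \frac{341412425}{126441826}$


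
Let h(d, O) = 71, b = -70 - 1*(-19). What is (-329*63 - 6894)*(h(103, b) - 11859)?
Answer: 325596348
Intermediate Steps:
b = -51 (b = -70 + 19 = -51)
(-329*63 - 6894)*(h(103, b) - 11859) = (-329*63 - 6894)*(71 - 11859) = (-20727 - 6894)*(-11788) = -27621*(-11788) = 325596348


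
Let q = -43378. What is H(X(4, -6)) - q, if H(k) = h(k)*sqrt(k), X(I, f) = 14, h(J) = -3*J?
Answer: 43378 - 42*sqrt(14) ≈ 43221.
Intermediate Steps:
H(k) = -3*k**(3/2) (H(k) = (-3*k)*sqrt(k) = -3*k**(3/2))
H(X(4, -6)) - q = -42*sqrt(14) - 1*(-43378) = -42*sqrt(14) + 43378 = 43378 - 42*sqrt(14)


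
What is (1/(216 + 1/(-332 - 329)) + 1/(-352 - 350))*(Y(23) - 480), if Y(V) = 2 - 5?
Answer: -51720767/33409350 ≈ -1.5481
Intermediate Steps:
Y(V) = -3
(1/(216 + 1/(-332 - 329)) + 1/(-352 - 350))*(Y(23) - 480) = (1/(216 + 1/(-332 - 329)) + 1/(-352 - 350))*(-3 - 480) = (1/(216 + 1/(-661)) + 1/(-702))*(-483) = (1/(216 - 1/661) - 1/702)*(-483) = (1/(142775/661) - 1/702)*(-483) = (661/142775 - 1/702)*(-483) = (321247/100228050)*(-483) = -51720767/33409350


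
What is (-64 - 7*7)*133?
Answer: -15029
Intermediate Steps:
(-64 - 7*7)*133 = (-64 - 49)*133 = -113*133 = -15029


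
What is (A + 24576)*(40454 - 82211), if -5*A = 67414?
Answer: -2316093762/5 ≈ -4.6322e+8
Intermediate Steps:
A = -67414/5 (A = -⅕*67414 = -67414/5 ≈ -13483.)
(A + 24576)*(40454 - 82211) = (-67414/5 + 24576)*(40454 - 82211) = (55466/5)*(-41757) = -2316093762/5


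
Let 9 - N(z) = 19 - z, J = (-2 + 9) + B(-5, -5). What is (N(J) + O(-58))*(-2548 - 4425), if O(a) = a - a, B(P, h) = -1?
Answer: 27892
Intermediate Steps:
O(a) = 0
J = 6 (J = (-2 + 9) - 1 = 7 - 1 = 6)
N(z) = -10 + z (N(z) = 9 - (19 - z) = 9 + (-19 + z) = -10 + z)
(N(J) + O(-58))*(-2548 - 4425) = ((-10 + 6) + 0)*(-2548 - 4425) = (-4 + 0)*(-6973) = -4*(-6973) = 27892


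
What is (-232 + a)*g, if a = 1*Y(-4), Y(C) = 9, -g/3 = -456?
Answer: -305064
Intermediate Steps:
g = 1368 (g = -3*(-456) = 1368)
a = 9 (a = 1*9 = 9)
(-232 + a)*g = (-232 + 9)*1368 = -223*1368 = -305064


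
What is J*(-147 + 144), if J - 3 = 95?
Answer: -294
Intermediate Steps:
J = 98 (J = 3 + 95 = 98)
J*(-147 + 144) = 98*(-147 + 144) = 98*(-3) = -294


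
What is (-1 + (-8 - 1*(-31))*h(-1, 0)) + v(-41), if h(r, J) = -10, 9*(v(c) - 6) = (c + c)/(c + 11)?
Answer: -30334/135 ≈ -224.70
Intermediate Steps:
v(c) = 6 + 2*c/(9*(11 + c)) (v(c) = 6 + ((c + c)/(c + 11))/9 = 6 + ((2*c)/(11 + c))/9 = 6 + (2*c/(11 + c))/9 = 6 + 2*c/(9*(11 + c)))
(-1 + (-8 - 1*(-31))*h(-1, 0)) + v(-41) = (-1 + (-8 - 1*(-31))*(-10)) + 2*(297 + 28*(-41))/(9*(11 - 41)) = (-1 + (-8 + 31)*(-10)) + (2/9)*(297 - 1148)/(-30) = (-1 + 23*(-10)) + (2/9)*(-1/30)*(-851) = (-1 - 230) + 851/135 = -231 + 851/135 = -30334/135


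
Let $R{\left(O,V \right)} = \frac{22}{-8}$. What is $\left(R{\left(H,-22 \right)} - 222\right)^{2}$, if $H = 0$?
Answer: $\frac{808201}{16} \approx 50513.0$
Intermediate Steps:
$R{\left(O,V \right)} = - \frac{11}{4}$ ($R{\left(O,V \right)} = 22 \left(- \frac{1}{8}\right) = - \frac{11}{4}$)
$\left(R{\left(H,-22 \right)} - 222\right)^{2} = \left(- \frac{11}{4} - 222\right)^{2} = \left(- \frac{899}{4}\right)^{2} = \frac{808201}{16}$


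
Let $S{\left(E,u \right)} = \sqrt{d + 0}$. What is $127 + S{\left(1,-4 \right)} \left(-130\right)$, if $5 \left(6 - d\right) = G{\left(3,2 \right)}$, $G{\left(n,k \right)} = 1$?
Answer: $127 - 26 \sqrt{145} \approx -186.08$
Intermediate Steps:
$d = \frac{29}{5}$ ($d = 6 - \frac{1}{5} = \frac{29}{5} \approx 5.8$)
$S{\left(E,u \right)} = \frac{\sqrt{145}}{5}$ ($S{\left(E,u \right)} = \sqrt{\frac{29}{5} + 0} = \sqrt{\frac{29}{5}} = \frac{\sqrt{145}}{5}$)
$127 + S{\left(1,-4 \right)} \left(-130\right) = 127 + \frac{\sqrt{145}}{5} \left(-130\right) = 127 - 26 \sqrt{145}$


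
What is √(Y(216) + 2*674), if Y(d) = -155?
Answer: √1193 ≈ 34.540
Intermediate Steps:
√(Y(216) + 2*674) = √(-155 + 2*674) = √(-155 + 1348) = √1193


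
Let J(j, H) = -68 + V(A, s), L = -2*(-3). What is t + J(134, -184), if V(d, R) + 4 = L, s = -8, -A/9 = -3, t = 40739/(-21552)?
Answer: -1463171/21552 ≈ -67.890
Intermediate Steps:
L = 6
t = -40739/21552 (t = 40739*(-1/21552) = -40739/21552 ≈ -1.8903)
A = 27 (A = -9*(-3) = 27)
V(d, R) = 2 (V(d, R) = -4 + 6 = 2)
J(j, H) = -66 (J(j, H) = -68 + 2 = -66)
t + J(134, -184) = -40739/21552 - 66 = -1463171/21552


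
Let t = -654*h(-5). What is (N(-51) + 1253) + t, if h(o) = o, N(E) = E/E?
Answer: 4524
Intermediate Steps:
N(E) = 1
t = 3270 (t = -654*(-5) = 3270)
(N(-51) + 1253) + t = (1 + 1253) + 3270 = 1254 + 3270 = 4524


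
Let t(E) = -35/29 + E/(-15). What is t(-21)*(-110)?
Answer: -616/29 ≈ -21.241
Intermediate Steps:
t(E) = -35/29 - E/15 (t(E) = -35*1/29 + E*(-1/15) = -35/29 - E/15)
t(-21)*(-110) = (-35/29 - 1/15*(-21))*(-110) = (-35/29 + 7/5)*(-110) = (28/145)*(-110) = -616/29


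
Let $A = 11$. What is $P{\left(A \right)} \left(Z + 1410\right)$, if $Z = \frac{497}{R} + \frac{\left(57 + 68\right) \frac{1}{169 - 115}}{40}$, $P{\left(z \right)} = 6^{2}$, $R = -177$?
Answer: $\frac{35867987}{708} \approx 50661.0$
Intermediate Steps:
$P{\left(z \right)} = 36$
$Z = - \frac{70093}{25488}$ ($Z = \frac{497}{-177} + \frac{\left(57 + 68\right) \frac{1}{169 - 115}}{40} = 497 \left(- \frac{1}{177}\right) + \frac{125}{54} \cdot \frac{1}{40} = - \frac{497}{177} + 125 \cdot \frac{1}{54} \cdot \frac{1}{40} = - \frac{497}{177} + \frac{125}{54} \cdot \frac{1}{40} = - \frac{497}{177} + \frac{25}{432} = - \frac{70093}{25488} \approx -2.75$)
$P{\left(A \right)} \left(Z + 1410\right) = 36 \left(- \frac{70093}{25488} + 1410\right) = 36 \cdot \frac{35867987}{25488} = \frac{35867987}{708}$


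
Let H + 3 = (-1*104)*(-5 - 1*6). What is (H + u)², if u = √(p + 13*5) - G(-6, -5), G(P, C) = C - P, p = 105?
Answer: (1140 + √170)² ≈ 1.3295e+6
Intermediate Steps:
H = 1141 (H = -3 + (-1*104)*(-5 - 1*6) = -3 - 104*(-5 - 6) = -3 - 104*(-11) = -3 + 1144 = 1141)
u = -1 + √170 (u = √(105 + 13*5) - (-5 - 1*(-6)) = √(105 + 65) - (-5 + 6) = √170 - 1*1 = √170 - 1 = -1 + √170 ≈ 12.038)
(H + u)² = (1141 + (-1 + √170))² = (1140 + √170)²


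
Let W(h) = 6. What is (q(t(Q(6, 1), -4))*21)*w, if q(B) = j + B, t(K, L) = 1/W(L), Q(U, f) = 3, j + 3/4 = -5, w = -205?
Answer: 96145/4 ≈ 24036.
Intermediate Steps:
j = -23/4 (j = -3/4 - 5 = -23/4 ≈ -5.7500)
t(K, L) = 1/6
q(B) = -23/4 + B
(q(t(Q(6, 1), -4))*21)*w = ((-23/4 + 1/6)*21)*(-205) = -67/12*21*(-205) = -469/4*(-205) = 96145/4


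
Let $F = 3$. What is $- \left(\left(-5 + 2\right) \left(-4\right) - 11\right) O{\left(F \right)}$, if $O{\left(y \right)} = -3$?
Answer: $3$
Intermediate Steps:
$- \left(\left(-5 + 2\right) \left(-4\right) - 11\right) O{\left(F \right)} = - \left(\left(-5 + 2\right) \left(-4\right) - 11\right) \left(-3\right) = - \left(\left(-3\right) \left(-4\right) - 11\right) \left(-3\right) = - \left(12 - 11\right) \left(-3\right) = - 1 \left(-3\right) = \left(-1\right) \left(-3\right) = 3$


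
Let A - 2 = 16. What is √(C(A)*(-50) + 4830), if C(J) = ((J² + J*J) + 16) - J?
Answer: I*√27470 ≈ 165.74*I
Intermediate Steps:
A = 18 (A = 2 + 16 = 18)
C(J) = 16 - J + 2*J² (C(J) = ((J² + J²) + 16) - J = (2*J² + 16) - J = (16 + 2*J²) - J = 16 - J + 2*J²)
√(C(A)*(-50) + 4830) = √((16 - 1*18 + 2*18²)*(-50) + 4830) = √((16 - 18 + 2*324)*(-50) + 4830) = √((16 - 18 + 648)*(-50) + 4830) = √(646*(-50) + 4830) = √(-32300 + 4830) = √(-27470) = I*√27470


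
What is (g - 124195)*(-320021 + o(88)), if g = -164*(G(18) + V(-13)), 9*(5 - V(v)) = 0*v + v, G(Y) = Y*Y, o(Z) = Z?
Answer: 513649552103/9 ≈ 5.7072e+10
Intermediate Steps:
G(Y) = Y²
V(v) = 5 - v/9 (V(v) = 5 - (0*v + v)/9 = 5 - (0 + v)/9 = 5 - v/9)
g = -487736/9 (g = -164*(18² + (5 - ⅑*(-13))) = -164*(324 + (5 + 13/9)) = -164*(324 + 58/9) = -164*2974/9 = -487736/9 ≈ -54193.)
(g - 124195)*(-320021 + o(88)) = (-487736/9 - 124195)*(-320021 + 88) = -1605491/9*(-319933) = 513649552103/9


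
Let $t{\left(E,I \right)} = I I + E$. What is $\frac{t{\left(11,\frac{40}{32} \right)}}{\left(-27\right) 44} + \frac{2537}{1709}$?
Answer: $\frac{15959929}{10828224} \approx 1.4739$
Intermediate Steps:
$t{\left(E,I \right)} = E + I^{2}$ ($t{\left(E,I \right)} = I^{2} + E = E + I^{2}$)
$\frac{t{\left(11,\frac{40}{32} \right)}}{\left(-27\right) 44} + \frac{2537}{1709} = \frac{11 + \left(\frac{40}{32}\right)^{2}}{\left(-27\right) 44} + \frac{2537}{1709} = \frac{11 + \left(40 \cdot \frac{1}{32}\right)^{2}}{-1188} + 2537 \cdot \frac{1}{1709} = \left(11 + \left(\frac{5}{4}\right)^{2}\right) \left(- \frac{1}{1188}\right) + \frac{2537}{1709} = \left(11 + \frac{25}{16}\right) \left(- \frac{1}{1188}\right) + \frac{2537}{1709} = \frac{201}{16} \left(- \frac{1}{1188}\right) + \frac{2537}{1709} = - \frac{67}{6336} + \frac{2537}{1709} = \frac{15959929}{10828224}$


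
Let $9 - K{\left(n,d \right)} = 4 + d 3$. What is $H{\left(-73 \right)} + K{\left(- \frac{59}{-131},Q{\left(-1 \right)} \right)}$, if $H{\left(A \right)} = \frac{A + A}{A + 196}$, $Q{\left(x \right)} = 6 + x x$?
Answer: $- \frac{2114}{123} \approx -17.187$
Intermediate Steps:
$Q{\left(x \right)} = 6 + x^{2}$
$H{\left(A \right)} = \frac{2 A}{196 + A}$
$K{\left(n,d \right)} = 5 - 3 d$ ($K{\left(n,d \right)} = 9 - \left(4 + d 3\right) = 9 - \left(4 + 3 d\right) = 5 - 3 d$)
$H{\left(-73 \right)} + K{\left(- \frac{59}{-131},Q{\left(-1 \right)} \right)} = 2 \left(-73\right) \frac{1}{196 - 73} + \left(5 - 3 \left(6 + \left(-1\right)^{2}\right)\right) = 2 \left(-73\right) \frac{1}{123} + \left(5 - 3 \left(6 + 1\right)\right) = 2 \left(-73\right) \frac{1}{123} + \left(5 - 21\right) = - \frac{146}{123} + \left(5 - 21\right) = - \frac{146}{123} - 16 = - \frac{2114}{123}$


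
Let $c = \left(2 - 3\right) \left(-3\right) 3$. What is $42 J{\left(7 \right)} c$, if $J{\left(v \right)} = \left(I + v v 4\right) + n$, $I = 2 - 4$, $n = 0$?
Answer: $73332$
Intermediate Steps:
$I = -2$ ($I = 2 - 4 = -2$)
$c = 9$ ($c = \left(2 - 3\right) \left(-3\right) 3 = \left(-1\right) \left(-3\right) 3 = 3 \cdot 3 = 9$)
$J{\left(v \right)} = -2 + 4 v^{2}$ ($J{\left(v \right)} = \left(-2 + v v 4\right) + 0 = \left(-2 + v^{2} \cdot 4\right) + 0 = \left(-2 + 4 v^{2}\right) + 0 = -2 + 4 v^{2}$)
$42 J{\left(7 \right)} c = 42 \left(-2 + 4 \cdot 7^{2}\right) 9 = 42 \left(-2 + 4 \cdot 49\right) 9 = 42 \left(-2 + 196\right) 9 = 42 \cdot 194 \cdot 9 = 8148 \cdot 9 = 73332$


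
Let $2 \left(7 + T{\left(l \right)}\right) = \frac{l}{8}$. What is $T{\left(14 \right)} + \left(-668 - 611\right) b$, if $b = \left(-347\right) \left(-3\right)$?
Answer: $- \frac{10651561}{8} \approx -1.3314 \cdot 10^{6}$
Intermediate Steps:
$T{\left(l \right)} = -7 + \frac{l}{16}$ ($T{\left(l \right)} = -7 + \frac{l \frac{1}{8}}{2} = -7 + \frac{\frac{1}{8} l}{2} = -7 + \frac{l}{16}$)
$b = 1041$
$T{\left(14 \right)} + \left(-668 - 611\right) b = \left(-7 + \frac{1}{16} \cdot 14\right) + \left(-668 - 611\right) 1041 = \left(-7 + \frac{7}{8}\right) - 1331439 = - \frac{49}{8} - 1331439 = - \frac{10651561}{8}$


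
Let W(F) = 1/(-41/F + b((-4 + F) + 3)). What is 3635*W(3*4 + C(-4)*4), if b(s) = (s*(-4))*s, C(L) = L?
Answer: -14540/359 ≈ -40.501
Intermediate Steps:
b(s) = -4*s² (b(s) = (-4*s)*s = -4*s²)
W(F) = 1/(-41/F - 4*(-1 + F)²) (W(F) = 1/(-41/F - 4*((-4 + F) + 3)²) = 1/(-41/F - 4*(-1 + F)²))
3635*W(3*4 + C(-4)*4) = 3635*((3*4 - 4*4)/(-41 - 4*(3*4 - 4*4)*(-1 + (3*4 - 4*4))²)) = 3635*((12 - 16)/(-41 - 4*(12 - 16)*(-1 + (12 - 16))²)) = 3635*(-4/(-41 - 4*(-4)*(-1 - 4)²)) = 3635*(-4/(-41 - 4*(-4)*(-5)²)) = 3635*(-4/(-41 - 4*(-4)*25)) = 3635*(-4/(-41 + 400)) = 3635*(-4/359) = -14540/359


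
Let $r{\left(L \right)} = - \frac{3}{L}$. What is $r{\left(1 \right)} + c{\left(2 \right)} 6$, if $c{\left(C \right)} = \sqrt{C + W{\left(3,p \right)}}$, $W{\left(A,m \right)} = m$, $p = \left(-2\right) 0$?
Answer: $-3 + 6 \sqrt{2} \approx 5.4853$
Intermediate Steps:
$p = 0$
$c{\left(C \right)} = \sqrt{C}$ ($c{\left(C \right)} = \sqrt{C + 0} = \sqrt{C}$)
$r{\left(1 \right)} + c{\left(2 \right)} 6 = - \frac{3}{1} + \sqrt{2} \cdot 6 = \left(-3\right) 1 + 6 \sqrt{2} = -3 + 6 \sqrt{2}$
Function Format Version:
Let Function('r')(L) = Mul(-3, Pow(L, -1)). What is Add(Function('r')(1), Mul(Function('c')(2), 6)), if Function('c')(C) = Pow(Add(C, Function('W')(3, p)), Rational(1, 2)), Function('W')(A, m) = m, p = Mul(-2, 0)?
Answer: Add(-3, Mul(6, Pow(2, Rational(1, 2)))) ≈ 5.4853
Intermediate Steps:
p = 0
Function('c')(C) = Pow(C, Rational(1, 2)) (Function('c')(C) = Pow(Add(C, 0), Rational(1, 2)) = Pow(C, Rational(1, 2)))
Add(Function('r')(1), Mul(Function('c')(2), 6)) = Add(Mul(-3, Pow(1, -1)), Mul(Pow(2, Rational(1, 2)), 6)) = Add(Mul(-3, 1), Mul(6, Pow(2, Rational(1, 2)))) = Add(-3, Mul(6, Pow(2, Rational(1, 2))))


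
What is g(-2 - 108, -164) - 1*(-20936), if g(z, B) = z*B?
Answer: 38976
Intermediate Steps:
g(z, B) = B*z
g(-2 - 108, -164) - 1*(-20936) = -164*(-2 - 108) - 1*(-20936) = -164*(-110) + 20936 = 18040 + 20936 = 38976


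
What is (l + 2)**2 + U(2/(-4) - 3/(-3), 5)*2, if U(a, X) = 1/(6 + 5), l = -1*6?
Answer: 178/11 ≈ 16.182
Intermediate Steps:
l = -6
U(a, X) = 1/11
(l + 2)**2 + U(2/(-4) - 3/(-3), 5)*2 = (-6 + 2)**2 + (1/11)*2 = (-4)**2 + 2/11 = 16 + 2/11 = 178/11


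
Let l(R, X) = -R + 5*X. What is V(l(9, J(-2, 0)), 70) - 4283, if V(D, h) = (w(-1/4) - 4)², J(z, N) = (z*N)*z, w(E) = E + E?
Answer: -17051/4 ≈ -4262.8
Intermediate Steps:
w(E) = 2*E
J(z, N) = N*z² (J(z, N) = (N*z)*z = N*z²)
V(D, h) = 81/4 (V(D, h) = (2*(-1/4) - 4)² = (2*(-1*¼) - 4)² = (2*(-¼) - 4)² = (-½ - 4)² = (-9/2)² = 81/4)
V(l(9, J(-2, 0)), 70) - 4283 = 81/4 - 4283 = -17051/4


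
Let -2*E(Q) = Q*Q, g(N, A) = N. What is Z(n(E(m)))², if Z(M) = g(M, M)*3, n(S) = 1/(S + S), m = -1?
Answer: 9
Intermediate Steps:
E(Q) = -Q²/2 (E(Q) = -Q*Q/2 = -Q²/2)
n(S) = 1/(2*S)
Z(M) = 3*M (Z(M) = M*3 = 3*M)
Z(n(E(m)))² = (3*(1/(2*((-½*(-1)²)))))² = (3*(1/(2*((-½*1)))))² = (3*(1/(2*(-½))))² = (3*((½)*(-2)))² = (3*(-1))² = (-3)² = 9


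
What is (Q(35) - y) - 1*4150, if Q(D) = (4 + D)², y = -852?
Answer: -1777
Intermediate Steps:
(Q(35) - y) - 1*4150 = ((4 + 35)² - 1*(-852)) - 1*4150 = (39² + 852) - 4150 = (1521 + 852) - 4150 = 2373 - 4150 = -1777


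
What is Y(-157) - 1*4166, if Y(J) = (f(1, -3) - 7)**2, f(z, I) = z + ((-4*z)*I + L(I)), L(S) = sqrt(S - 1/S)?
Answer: -12398/3 + 8*I*sqrt(6) ≈ -4132.7 + 19.596*I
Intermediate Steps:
f(z, I) = z + sqrt(I - 1/I) - 4*I*z (f(z, I) = z + ((-4*z)*I + sqrt(I - 1/I)) = z + (-4*I*z + sqrt(I - 1/I)) = z + (sqrt(I - 1/I) - 4*I*z) = z + sqrt(I - 1/I) - 4*I*z)
Y(J) = (6 + 2*I*sqrt(6)/3)**2 (Y(J) = ((1 + sqrt(-3 - 1/(-3)) - 4*(-3)*1) - 7)**2 = ((1 + sqrt(-3 - 1*(-1/3)) + 12) - 7)**2 = ((1 + sqrt(-3 + 1/3) + 12) - 7)**2 = ((1 + sqrt(-8/3) + 12) - 7)**2 = ((1 + 2*I*sqrt(6)/3 + 12) - 7)**2 = ((13 + 2*I*sqrt(6)/3) - 7)**2 = (6 + 2*I*sqrt(6)/3)**2)
Y(-157) - 1*4166 = (100/3 + 8*I*sqrt(6)) - 1*4166 = (100/3 + 8*I*sqrt(6)) - 4166 = -12398/3 + 8*I*sqrt(6)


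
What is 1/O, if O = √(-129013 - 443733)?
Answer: -I*√572746/572746 ≈ -0.0013214*I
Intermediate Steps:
O = I*√572746 (O = √(-572746) = I*√572746 ≈ 756.8*I)
1/O = 1/(I*√572746) = -I*√572746/572746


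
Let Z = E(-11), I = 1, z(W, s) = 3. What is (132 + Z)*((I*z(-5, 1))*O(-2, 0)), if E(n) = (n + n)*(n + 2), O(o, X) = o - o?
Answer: 0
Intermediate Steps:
O(o, X) = 0
E(n) = 2*n*(2 + n) (E(n) = (2*n)*(2 + n) = 2*n*(2 + n))
Z = 198 (Z = 2*(-11)*(2 - 11) = 2*(-11)*(-9) = 198)
(132 + Z)*((I*z(-5, 1))*O(-2, 0)) = (132 + 198)*((1*3)*0) = 330*(3*0) = 330*0 = 0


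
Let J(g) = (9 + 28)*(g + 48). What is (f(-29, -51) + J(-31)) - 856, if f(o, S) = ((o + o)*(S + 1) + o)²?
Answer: 8242414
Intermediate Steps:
J(g) = 1776 + 37*g (J(g) = 37*(48 + g) = 1776 + 37*g)
f(o, S) = (o + 2*o*(1 + S))² (f(o, S) = ((2*o)*(1 + S) + o)² = (2*o*(1 + S) + o)² = (o + 2*o*(1 + S))²)
(f(-29, -51) + J(-31)) - 856 = ((-29)²*(3 + 2*(-51))² + (1776 + 37*(-31))) - 856 = (841*(3 - 102)² + (1776 - 1147)) - 856 = (841*(-99)² + 629) - 856 = (841*9801 + 629) - 856 = (8242641 + 629) - 856 = 8243270 - 856 = 8242414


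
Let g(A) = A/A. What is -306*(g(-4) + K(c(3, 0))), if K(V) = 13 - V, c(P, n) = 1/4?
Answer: -8415/2 ≈ -4207.5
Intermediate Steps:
g(A) = 1
c(P, n) = 1/4
-306*(g(-4) + K(c(3, 0))) = -306*(1 + (13 - 1*1/4)) = -306*(1 + (13 - 1/4)) = -306*(1 + 51/4) = -306*55/4 = -8415/2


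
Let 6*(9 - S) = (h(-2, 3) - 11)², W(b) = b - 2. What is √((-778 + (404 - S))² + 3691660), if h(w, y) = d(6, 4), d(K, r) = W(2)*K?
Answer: 7*√2808961/6 ≈ 1955.3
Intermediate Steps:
W(b) = -2 + b
d(K, r) = 0 (d(K, r) = (-2 + 2)*K = 0*K = 0)
h(w, y) = 0
S = -67/6 (S = 9 - (0 - 11)²/6 = 9 - ⅙*(-11)² = 9 - ⅙*121 = 9 - 121/6 = -67/6 ≈ -11.167)
√((-778 + (404 - S))² + 3691660) = √((-778 + (404 - 1*(-67/6)))² + 3691660) = √((-778 + (404 + 67/6))² + 3691660) = √((-778 + 2491/6)² + 3691660) = √((-2177/6)² + 3691660) = √(4739329/36 + 3691660) = √(137639089/36) = 7*√2808961/6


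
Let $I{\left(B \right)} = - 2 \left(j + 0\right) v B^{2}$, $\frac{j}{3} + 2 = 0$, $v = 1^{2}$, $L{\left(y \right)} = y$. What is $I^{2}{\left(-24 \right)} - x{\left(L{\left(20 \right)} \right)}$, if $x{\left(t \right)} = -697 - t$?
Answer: $47776461$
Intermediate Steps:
$v = 1$
$j = -6$ ($j = -6 + 3 \cdot 0 = -6 + 0 = -6$)
$I{\left(B \right)} = 12 B^{2}$ ($I{\left(B \right)} = - 2 \left(-6 + 0\right) 1 B^{2} = - 2 \left(\left(-6\right) 1\right) B^{2} = \left(-2\right) \left(-6\right) B^{2} = 12 B^{2}$)
$I^{2}{\left(-24 \right)} - x{\left(L{\left(20 \right)} \right)} = \left(12 \left(-24\right)^{2}\right)^{2} - \left(-697 - 20\right) = \left(12 \cdot 576\right)^{2} - \left(-697 - 20\right) = 6912^{2} - -717 = 47775744 + 717 = 47776461$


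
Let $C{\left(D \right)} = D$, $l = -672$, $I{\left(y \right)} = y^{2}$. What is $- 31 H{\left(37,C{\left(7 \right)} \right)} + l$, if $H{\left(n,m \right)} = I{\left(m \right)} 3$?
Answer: $-5229$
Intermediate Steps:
$H{\left(n,m \right)} = 3 m^{2}$ ($H{\left(n,m \right)} = m^{2} \cdot 3 = 3 m^{2}$)
$- 31 H{\left(37,C{\left(7 \right)} \right)} + l = - 31 \cdot 3 \cdot 7^{2} - 672 = - 31 \cdot 3 \cdot 49 - 672 = \left(-31\right) 147 - 672 = -4557 - 672 = -5229$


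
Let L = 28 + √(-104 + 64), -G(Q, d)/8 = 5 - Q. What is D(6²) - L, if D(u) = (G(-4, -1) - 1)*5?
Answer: -393 - 2*I*√10 ≈ -393.0 - 6.3246*I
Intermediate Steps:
G(Q, d) = -40 + 8*Q (G(Q, d) = -8*(5 - Q) = -40 + 8*Q)
D(u) = -365 (D(u) = ((-40 + 8*(-4)) - 1)*5 = ((-40 - 32) - 1)*5 = (-72 - 1)*5 = -73*5 = -365)
L = 28 + 2*I*√10 (L = 28 + √(-40) = 28 + 2*I*√10 ≈ 28.0 + 6.3246*I)
D(6²) - L = -365 - (28 + 2*I*√10) = -365 + (-28 - 2*I*√10) = -393 - 2*I*√10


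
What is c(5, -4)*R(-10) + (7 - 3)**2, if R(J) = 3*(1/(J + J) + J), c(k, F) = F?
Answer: 683/5 ≈ 136.60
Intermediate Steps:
R(J) = 3*J + 3/(2*J) (R(J) = 3*(1/(2*J) + J) = 3*(J + 1/(2*J)) = 3*J + 3/(2*J))
c(5, -4)*R(-10) + (7 - 3)**2 = -4*(3*(-10) + (3/2)/(-10)) + (7 - 3)**2 = -4*(-30 + (3/2)*(-1/10)) + 4**2 = -4*(-30 - 3/20) + 16 = -4*(-603/20) + 16 = 603/5 + 16 = 683/5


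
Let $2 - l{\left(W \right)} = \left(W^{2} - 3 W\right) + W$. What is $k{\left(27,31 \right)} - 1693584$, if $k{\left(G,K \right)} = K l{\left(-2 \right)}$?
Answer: $-1693770$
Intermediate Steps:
$l{\left(W \right)} = 2 - W^{2} + 2 W$ ($l{\left(W \right)} = 2 - \left(\left(W^{2} - 3 W\right) + W\right) = 2 - \left(W^{2} - 2 W\right) = 2 - W^{2} + 2 W$)
$k{\left(G,K \right)} = - 6 K$ ($k{\left(G,K \right)} = K \left(2 - \left(-2\right)^{2} + 2 \left(-2\right)\right) = K \left(2 - 4 - 4\right) = K \left(-6\right) = - 6 K$)
$k{\left(27,31 \right)} - 1693584 = \left(-6\right) 31 - 1693584 = -186 - 1693584 = -1693770$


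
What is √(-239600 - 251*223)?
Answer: I*√295573 ≈ 543.67*I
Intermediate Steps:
√(-239600 - 251*223) = √(-239600 - 55973) = √(-295573) = I*√295573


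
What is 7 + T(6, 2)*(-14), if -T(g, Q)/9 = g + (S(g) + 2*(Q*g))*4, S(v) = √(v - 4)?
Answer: 12859 + 504*√2 ≈ 13572.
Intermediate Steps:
S(v) = √(-4 + v)
T(g, Q) = -36*√(-4 + g) - 9*g - 72*Q*g (T(g, Q) = -9*(g + (√(-4 + g) + 2*(Q*g))*4) = -9*(g + (√(-4 + g) + 2*Q*g)*4) = -9*(g + (4*√(-4 + g) + 8*Q*g)) = -9*(g + 4*√(-4 + g) + 8*Q*g) = -36*√(-4 + g) - 9*g - 72*Q*g)
7 + T(6, 2)*(-14) = 7 + (-36*√(-4 + 6) - 9*6 - 72*2*6)*(-14) = 7 + (-36*√2 - 54 - 864)*(-14) = 7 + (-918 - 36*√2)*(-14) = 7 + (12852 + 504*√2) = 12859 + 504*√2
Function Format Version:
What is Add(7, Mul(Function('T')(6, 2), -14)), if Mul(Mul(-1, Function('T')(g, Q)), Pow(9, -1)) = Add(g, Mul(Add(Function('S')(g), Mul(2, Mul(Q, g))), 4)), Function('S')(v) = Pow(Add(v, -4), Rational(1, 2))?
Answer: Add(12859, Mul(504, Pow(2, Rational(1, 2)))) ≈ 13572.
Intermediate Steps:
Function('S')(v) = Pow(Add(-4, v), Rational(1, 2))
Function('T')(g, Q) = Add(Mul(-36, Pow(Add(-4, g), Rational(1, 2))), Mul(-9, g), Mul(-72, Q, g)) (Function('T')(g, Q) = Mul(-9, Add(g, Mul(Add(Pow(Add(-4, g), Rational(1, 2)), Mul(2, Mul(Q, g))), 4))) = Mul(-9, Add(g, Mul(Add(Pow(Add(-4, g), Rational(1, 2)), Mul(2, Q, g)), 4))) = Mul(-9, Add(g, Add(Mul(4, Pow(Add(-4, g), Rational(1, 2))), Mul(8, Q, g)))) = Mul(-9, Add(g, Mul(4, Pow(Add(-4, g), Rational(1, 2))), Mul(8, Q, g))) = Add(Mul(-36, Pow(Add(-4, g), Rational(1, 2))), Mul(-9, g), Mul(-72, Q, g)))
Add(7, Mul(Function('T')(6, 2), -14)) = Add(7, Mul(Add(Mul(-36, Pow(Add(-4, 6), Rational(1, 2))), Mul(-9, 6), Mul(-72, 2, 6)), -14)) = Add(7, Mul(Add(Mul(-36, Pow(2, Rational(1, 2))), -54, -864), -14)) = Add(7, Mul(Add(-918, Mul(-36, Pow(2, Rational(1, 2)))), -14)) = Add(7, Add(12852, Mul(504, Pow(2, Rational(1, 2))))) = Add(12859, Mul(504, Pow(2, Rational(1, 2))))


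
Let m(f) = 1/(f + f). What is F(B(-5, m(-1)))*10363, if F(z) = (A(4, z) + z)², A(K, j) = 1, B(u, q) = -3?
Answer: 41452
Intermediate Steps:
m(f) = 1/(2*f)
F(z) = (1 + z)²
F(B(-5, m(-1)))*10363 = (1 - 3)²*10363 = (-2)²*10363 = 4*10363 = 41452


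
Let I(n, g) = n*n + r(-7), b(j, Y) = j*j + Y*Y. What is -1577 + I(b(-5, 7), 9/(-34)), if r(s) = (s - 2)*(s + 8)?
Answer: 3890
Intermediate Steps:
r(s) = (-2 + s)*(8 + s)
b(j, Y) = Y² + j² (b(j, Y) = j² + Y² = Y² + j²)
I(n, g) = -9 + n² (I(n, g) = n*n + (-16 + (-7)² + 6*(-7)) = n² + (-16 + 49 - 42) = n² - 9 = -9 + n²)
-1577 + I(b(-5, 7), 9/(-34)) = -1577 + (-9 + (7² + (-5)²)²) = -1577 + (-9 + (49 + 25)²) = -1577 + (-9 + 74²) = -1577 + (-9 + 5476) = -1577 + 5467 = 3890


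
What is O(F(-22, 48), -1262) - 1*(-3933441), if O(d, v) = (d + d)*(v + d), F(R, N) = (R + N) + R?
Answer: 3923377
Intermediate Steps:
F(R, N) = N + 2*R (F(R, N) = (N + R) + R = N + 2*R)
O(d, v) = 2*d*(d + v) (O(d, v) = (2*d)*(d + v) = 2*d*(d + v))
O(F(-22, 48), -1262) - 1*(-3933441) = 2*(48 + 2*(-22))*((48 + 2*(-22)) - 1262) - 1*(-3933441) = 2*(48 - 44)*((48 - 44) - 1262) + 3933441 = 2*4*(4 - 1262) + 3933441 = 2*4*(-1258) + 3933441 = -10064 + 3933441 = 3923377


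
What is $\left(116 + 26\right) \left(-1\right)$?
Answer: $-142$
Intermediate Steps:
$\left(116 + 26\right) \left(-1\right) = 142 \left(-1\right) = -142$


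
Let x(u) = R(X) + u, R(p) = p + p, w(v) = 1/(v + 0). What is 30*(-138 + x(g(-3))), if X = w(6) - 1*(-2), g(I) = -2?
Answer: -4070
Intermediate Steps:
w(v) = 1/v
X = 13/6 (X = 1/6 - 1*(-2) = ⅙ + 2 = 13/6 ≈ 2.1667)
R(p) = 2*p
x(u) = 13/3 + u (x(u) = 2*(13/6) + u = 13/3 + u)
30*(-138 + x(g(-3))) = 30*(-138 + (13/3 - 2)) = 30*(-138 + 7/3) = 30*(-407/3) = -4070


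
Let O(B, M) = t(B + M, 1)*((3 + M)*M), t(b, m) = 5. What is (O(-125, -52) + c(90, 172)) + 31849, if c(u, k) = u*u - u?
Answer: 52599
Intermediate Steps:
c(u, k) = u**2 - u
O(B, M) = 5*M*(3 + M) (O(B, M) = 5*((3 + M)*M) = 5*(M*(3 + M)) = 5*M*(3 + M))
(O(-125, -52) + c(90, 172)) + 31849 = (5*(-52)*(3 - 52) + 90*(-1 + 90)) + 31849 = (5*(-52)*(-49) + 90*89) + 31849 = (12740 + 8010) + 31849 = 20750 + 31849 = 52599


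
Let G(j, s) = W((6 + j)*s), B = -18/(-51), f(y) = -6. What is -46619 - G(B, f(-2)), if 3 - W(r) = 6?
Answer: -46616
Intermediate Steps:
B = 6/17 (B = -18*(-1/51) = 6/17 ≈ 0.35294)
W(r) = -3 (W(r) = 3 - 1*6 = 3 - 6 = -3)
G(j, s) = -3
-46619 - G(B, f(-2)) = -46619 - 1*(-3) = -46619 + 3 = -46616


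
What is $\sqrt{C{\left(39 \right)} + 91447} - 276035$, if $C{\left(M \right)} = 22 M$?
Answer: $-276035 + \sqrt{92305} \approx -2.7573 \cdot 10^{5}$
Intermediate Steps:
$\sqrt{C{\left(39 \right)} + 91447} - 276035 = \sqrt{22 \cdot 39 + 91447} - 276035 = \sqrt{858 + 91447} - 276035 = \sqrt{92305} - 276035 = -276035 + \sqrt{92305}$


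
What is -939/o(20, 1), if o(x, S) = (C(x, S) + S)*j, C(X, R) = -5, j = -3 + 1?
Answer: -939/8 ≈ -117.38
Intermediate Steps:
j = -2
o(x, S) = 10 - 2*S (o(x, S) = (-5 + S)*(-2) = 10 - 2*S)
-939/o(20, 1) = -939/(10 - 2*1) = -939/(10 - 2) = -939/8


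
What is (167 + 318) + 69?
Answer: 554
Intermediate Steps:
(167 + 318) + 69 = 485 + 69 = 554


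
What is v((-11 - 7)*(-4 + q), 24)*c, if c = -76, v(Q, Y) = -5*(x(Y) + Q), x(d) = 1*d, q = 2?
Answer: 22800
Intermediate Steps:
x(d) = d
v(Q, Y) = -5*Q - 5*Y (v(Q, Y) = -5*(Y + Q) = -5*(Q + Y) = -5*Q - 5*Y)
v((-11 - 7)*(-4 + q), 24)*c = (-5*(-11 - 7)*(-4 + 2) - 5*24)*(-76) = (-(-90)*(-2) - 120)*(-76) = (-5*36 - 120)*(-76) = (-180 - 120)*(-76) = -300*(-76) = 22800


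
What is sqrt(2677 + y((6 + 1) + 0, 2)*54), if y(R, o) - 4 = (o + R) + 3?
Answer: sqrt(3541) ≈ 59.506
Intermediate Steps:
y(R, o) = 7 + R + o (y(R, o) = 4 + ((o + R) + 3) = 4 + ((R + o) + 3) = 4 + (3 + R + o) = 7 + R + o)
sqrt(2677 + y((6 + 1) + 0, 2)*54) = sqrt(2677 + (7 + ((6 + 1) + 0) + 2)*54) = sqrt(2677 + (7 + (7 + 0) + 2)*54) = sqrt(2677 + (7 + 7 + 2)*54) = sqrt(2677 + 16*54) = sqrt(2677 + 864) = sqrt(3541)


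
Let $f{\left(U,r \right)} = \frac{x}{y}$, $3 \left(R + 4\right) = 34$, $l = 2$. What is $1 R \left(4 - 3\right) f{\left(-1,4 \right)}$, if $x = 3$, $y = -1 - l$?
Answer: $- \frac{22}{3} \approx -7.3333$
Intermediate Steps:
$R = \frac{22}{3}$ ($R = -4 + \frac{1}{3} \cdot 34 = -4 + \frac{34}{3} = \frac{22}{3} \approx 7.3333$)
$y = -3$ ($y = -1 - 2 = -3$)
$f{\left(U,r \right)} = -1$ ($f{\left(U,r \right)} = \frac{3}{-3} = 3 \left(- \frac{1}{3}\right) = -1$)
$1 R \left(4 - 3\right) f{\left(-1,4 \right)} = 1 \cdot \frac{22}{3} \left(4 - 3\right) \left(-1\right) = \frac{22 \cdot 1 \left(-1\right)}{3} = \frac{22}{3} \left(-1\right) = - \frac{22}{3}$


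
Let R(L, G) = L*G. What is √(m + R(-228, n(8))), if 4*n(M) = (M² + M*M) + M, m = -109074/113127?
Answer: I*√224989229366/5387 ≈ 88.051*I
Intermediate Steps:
m = -5194/5387 (m = -109074*1/113127 = -5194/5387 ≈ -0.96417)
n(M) = M²/2 + M/4 (n(M) = ((M² + M*M) + M)/4 = ((M² + M²) + M)/4 = (2*M² + M)/4 = (M + 2*M²)/4 = M²/2 + M/4)
R(L, G) = G*L
√(m + R(-228, n(8))) = √(-5194/5387 + ((¼)*8*(1 + 2*8))*(-228)) = √(-5194/5387 + ((¼)*8*(1 + 16))*(-228)) = √(-5194/5387 + ((¼)*8*17)*(-228)) = √(-5194/5387 + 34*(-228)) = √(-5194/5387 - 7752) = √(-41765218/5387) = I*√224989229366/5387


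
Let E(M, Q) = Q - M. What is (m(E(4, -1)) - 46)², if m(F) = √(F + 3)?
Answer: (46 - I*√2)² ≈ 2114.0 - 130.11*I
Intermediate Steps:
m(F) = √(3 + F)
(m(E(4, -1)) - 46)² = (√(3 + (-1 - 1*4)) - 46)² = (√(3 + (-1 - 4)) - 46)² = (√(3 - 5) - 46)² = (√(-2) - 46)² = (I*√2 - 46)² = (-46 + I*√2)²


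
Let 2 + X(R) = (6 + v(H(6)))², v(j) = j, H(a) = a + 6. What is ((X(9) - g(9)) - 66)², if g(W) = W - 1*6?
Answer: 64009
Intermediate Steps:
H(a) = 6 + a
X(R) = 322 (X(R) = -2 + (6 + (6 + 6))² = -2 + (6 + 12)² = -2 + 18² = -2 + 324 = 322)
g(W) = -6 + W (g(W) = W - 6 = -6 + W)
((X(9) - g(9)) - 66)² = ((322 - (-6 + 9)) - 66)² = ((322 - 1*3) - 66)² = ((322 - 3) - 66)² = (319 - 66)² = 253² = 64009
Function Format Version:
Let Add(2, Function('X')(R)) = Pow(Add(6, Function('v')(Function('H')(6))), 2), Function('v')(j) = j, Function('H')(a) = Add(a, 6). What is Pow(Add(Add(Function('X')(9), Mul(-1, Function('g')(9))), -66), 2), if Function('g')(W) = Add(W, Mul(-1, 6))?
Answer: 64009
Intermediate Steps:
Function('H')(a) = Add(6, a)
Function('X')(R) = 322 (Function('X')(R) = Add(-2, Pow(Add(6, Add(6, 6)), 2)) = Add(-2, Pow(Add(6, 12), 2)) = Add(-2, Pow(18, 2)) = Add(-2, 324) = 322)
Function('g')(W) = Add(-6, W) (Function('g')(W) = Add(W, -6) = Add(-6, W))
Pow(Add(Add(Function('X')(9), Mul(-1, Function('g')(9))), -66), 2) = Pow(Add(Add(322, Mul(-1, Add(-6, 9))), -66), 2) = Pow(Add(Add(322, Mul(-1, 3)), -66), 2) = Pow(Add(Add(322, -3), -66), 2) = Pow(Add(319, -66), 2) = Pow(253, 2) = 64009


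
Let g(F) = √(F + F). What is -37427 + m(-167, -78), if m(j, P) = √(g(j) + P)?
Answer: -37427 + √(-78 + I*√334) ≈ -37426.0 + 8.8914*I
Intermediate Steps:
g(F) = √2*√F (g(F) = √(2*F) = √2*√F)
m(j, P) = √(P + √2*√j) (m(j, P) = √(√2*√j + P) = √(P + √2*√j))
-37427 + m(-167, -78) = -37427 + √(-78 + √2*√(-167)) = -37427 + √(-78 + √2*(I*√167)) = -37427 + √(-78 + I*√334)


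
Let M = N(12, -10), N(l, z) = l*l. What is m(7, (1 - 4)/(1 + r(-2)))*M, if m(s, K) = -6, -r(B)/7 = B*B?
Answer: -864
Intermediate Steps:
r(B) = -7*B² (r(B) = -7*B*B = -7*B²)
N(l, z) = l²
M = 144 (M = 12² = 144)
m(7, (1 - 4)/(1 + r(-2)))*M = -6*144 = -864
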